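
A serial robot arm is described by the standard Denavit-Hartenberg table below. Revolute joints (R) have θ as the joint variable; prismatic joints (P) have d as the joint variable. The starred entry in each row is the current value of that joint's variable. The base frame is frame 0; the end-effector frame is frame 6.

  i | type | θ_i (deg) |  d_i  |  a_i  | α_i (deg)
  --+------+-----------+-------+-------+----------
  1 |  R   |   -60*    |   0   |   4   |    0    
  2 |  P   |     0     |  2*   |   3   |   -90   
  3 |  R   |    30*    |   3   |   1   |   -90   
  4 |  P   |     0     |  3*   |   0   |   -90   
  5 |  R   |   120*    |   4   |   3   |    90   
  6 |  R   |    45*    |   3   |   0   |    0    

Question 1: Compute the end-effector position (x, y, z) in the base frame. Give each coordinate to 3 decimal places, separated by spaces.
3.817 -8.611 1.902

after link 1: o_1 = (2.0000, -3.4641, 0.0000)
after link 2: o_2 = (3.5000, -6.0622, 2.0000)
after link 3: o_3 = (6.5311, -5.3122, 1.5000)
after link 4: o_4 = (5.7811, -4.0131, -1.0981)
after link 5: o_5 = (2.3170, -6.0131, 1.9019)
after link 6: o_6 = (3.8170, -8.6112, 1.9019)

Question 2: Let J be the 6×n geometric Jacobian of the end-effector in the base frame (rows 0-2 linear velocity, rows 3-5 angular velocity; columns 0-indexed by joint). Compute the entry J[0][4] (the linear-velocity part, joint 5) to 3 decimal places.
-1.500

axis z_4 = (-0.8660,-0.5000,-0.0000); lever o_n−o_4 = (-1.9641,-4.5981,3.0000)
cross product → J_v[:, 4] = (-1.5000,2.5981,3.0000)
J_ω[:, 4] = z_4
entry J[0][4] = -1.5000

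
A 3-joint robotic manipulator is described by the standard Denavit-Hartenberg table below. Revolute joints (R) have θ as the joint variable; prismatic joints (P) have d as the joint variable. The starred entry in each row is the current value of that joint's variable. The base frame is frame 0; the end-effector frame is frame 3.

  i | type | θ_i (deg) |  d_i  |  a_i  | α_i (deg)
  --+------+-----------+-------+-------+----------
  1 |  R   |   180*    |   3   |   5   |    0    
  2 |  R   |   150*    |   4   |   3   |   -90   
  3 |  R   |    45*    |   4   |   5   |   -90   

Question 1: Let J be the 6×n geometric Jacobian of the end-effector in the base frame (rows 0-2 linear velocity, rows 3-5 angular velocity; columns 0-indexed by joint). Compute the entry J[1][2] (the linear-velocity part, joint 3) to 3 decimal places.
axis z_2 = (0.5000,0.8660,0.0000); lever o_n−o_2 = (5.0619,1.6963,-3.5355)
cross product → J_v[:, 2] = (-3.0619,1.7678,-3.5355)
J_ω[:, 2] = z_2
entry J[1][2] = 1.7678

1.768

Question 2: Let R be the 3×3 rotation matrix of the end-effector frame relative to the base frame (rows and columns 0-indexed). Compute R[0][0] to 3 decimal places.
End-effector x-axis (col 0 of R) = (0.6124,-0.3536,-0.7071)
R[0][0] = 0.6124

0.612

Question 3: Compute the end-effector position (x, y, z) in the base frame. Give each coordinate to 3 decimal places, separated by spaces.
2.660 0.196 3.464

after link 1: o_1 = (-5.0000, 0.0000, 3.0000)
after link 2: o_2 = (-2.4019, -1.5000, 7.0000)
after link 3: o_3 = (2.6599, 0.1963, 3.4645)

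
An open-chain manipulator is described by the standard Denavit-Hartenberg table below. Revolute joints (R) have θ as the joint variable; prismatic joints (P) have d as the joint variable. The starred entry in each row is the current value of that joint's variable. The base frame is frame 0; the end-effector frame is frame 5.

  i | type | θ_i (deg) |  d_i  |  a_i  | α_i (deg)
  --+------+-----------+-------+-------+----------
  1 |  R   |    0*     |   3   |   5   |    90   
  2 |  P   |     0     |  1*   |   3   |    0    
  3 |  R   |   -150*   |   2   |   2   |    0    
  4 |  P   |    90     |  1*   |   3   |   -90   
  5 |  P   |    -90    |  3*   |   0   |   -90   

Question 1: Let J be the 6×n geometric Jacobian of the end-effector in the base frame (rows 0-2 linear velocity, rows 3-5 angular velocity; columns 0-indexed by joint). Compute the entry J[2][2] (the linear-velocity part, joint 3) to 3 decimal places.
2.366

axis z_2 = (0.0000,-1.0000,0.0000); lever o_n−o_2 = (2.3660,-3.0000,-2.0981)
cross product → J_v[:, 2] = (2.0981,0.0000,2.3660)
J_ω[:, 2] = z_2
entry J[2][2] = 2.3660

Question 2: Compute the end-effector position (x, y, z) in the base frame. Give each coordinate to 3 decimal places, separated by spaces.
10.366 -4.000 0.902

after link 1: o_1 = (5.0000, 0.0000, 3.0000)
after link 2: o_2 = (8.0000, -1.0000, 3.0000)
after link 3: o_3 = (6.2679, -3.0000, 2.0000)
after link 4: o_4 = (7.7679, -4.0000, -0.5981)
after link 5: o_5 = (10.3660, -4.0000, 0.9019)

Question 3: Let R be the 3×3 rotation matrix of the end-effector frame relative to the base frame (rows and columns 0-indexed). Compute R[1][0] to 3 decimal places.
-1.000

End-effector x-axis (col 0 of R) = (-0.0000,-1.0000,-0.0000)
R[1][0] = -1.0000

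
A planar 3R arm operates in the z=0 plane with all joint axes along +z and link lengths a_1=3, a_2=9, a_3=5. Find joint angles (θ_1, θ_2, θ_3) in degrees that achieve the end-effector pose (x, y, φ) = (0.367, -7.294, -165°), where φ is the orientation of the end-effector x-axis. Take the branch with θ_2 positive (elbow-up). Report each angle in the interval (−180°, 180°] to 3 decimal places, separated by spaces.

wrist centre = target − a_3·(cos φ, sin φ) = (5.1966, -5.9999)
cos θ_2 = (63.0038−3²−9²)/(2·3·9) = -0.4999; θ_2 = 119.9953° (elbow-up)
β = atan2(-5.9999,5.1966) = -49.1036°; ψ = atan2(7.7946,-1.4994) = 100.8884°
θ_1 = β − ψ = -149.9919°
θ_3 = φ − θ_1 − θ_2 = -135.0034° (wrapped to (-180°,180°])

-149.992 119.995 -135.003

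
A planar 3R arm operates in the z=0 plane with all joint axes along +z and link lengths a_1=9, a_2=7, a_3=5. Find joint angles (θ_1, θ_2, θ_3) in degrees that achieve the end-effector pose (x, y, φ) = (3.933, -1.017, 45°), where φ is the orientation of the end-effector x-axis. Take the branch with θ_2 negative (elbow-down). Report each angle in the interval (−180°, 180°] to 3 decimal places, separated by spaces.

-35.019 -149.998 -129.983

wrist centre = target − a_3·(cos φ, sin φ) = (0.3975, -4.5525)
cos θ_2 = (20.8835−9²−7²)/(2·9·7) = -0.8660; θ_2 = -149.9975° (elbow-down)
β = atan2(-4.5525,0.3975) = -85.0104°; ψ = atan2(-3.5003,2.9380) = -49.9913°
θ_1 = β − ψ = -35.0190°
θ_3 = φ − θ_1 − θ_2 = -129.9835° (wrapped to (-180°,180°])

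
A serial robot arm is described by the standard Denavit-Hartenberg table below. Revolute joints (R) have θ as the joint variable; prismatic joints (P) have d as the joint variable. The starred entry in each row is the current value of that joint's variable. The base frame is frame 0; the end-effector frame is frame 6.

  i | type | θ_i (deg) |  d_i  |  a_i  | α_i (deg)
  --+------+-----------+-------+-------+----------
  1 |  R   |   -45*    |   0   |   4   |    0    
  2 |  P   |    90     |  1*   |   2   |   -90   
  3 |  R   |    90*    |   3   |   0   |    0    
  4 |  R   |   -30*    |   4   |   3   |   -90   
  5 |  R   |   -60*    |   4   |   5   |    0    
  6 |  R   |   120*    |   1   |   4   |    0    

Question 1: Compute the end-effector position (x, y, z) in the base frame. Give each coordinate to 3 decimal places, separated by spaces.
-1.730 3.738 -7.995

after link 1: o_1 = (2.8284, -2.8284, 0.0000)
after link 2: o_2 = (4.2426, -1.4142, 1.0000)
after link 3: o_3 = (2.1213, 0.7071, 1.0000)
after link 4: o_4 = (0.3536, 4.5962, -1.5981)
after link 5: o_5 = (-4.2739, 6.0924, -5.7631)
after link 6: o_6 = (-1.7297, 3.7377, -7.9952)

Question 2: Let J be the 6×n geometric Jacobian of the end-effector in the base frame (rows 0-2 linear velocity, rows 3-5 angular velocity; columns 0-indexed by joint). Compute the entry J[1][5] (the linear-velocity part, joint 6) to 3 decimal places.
-2.639

axis z_5 = (-0.6124,-0.6124,-0.5000); lever o_n−o_5 = (2.5442,-2.3548,-2.2321)
cross product → J_v[:, 5] = (0.1895,-2.6390,3.0000)
J_ω[:, 5] = z_5
entry J[1][5] = -2.6390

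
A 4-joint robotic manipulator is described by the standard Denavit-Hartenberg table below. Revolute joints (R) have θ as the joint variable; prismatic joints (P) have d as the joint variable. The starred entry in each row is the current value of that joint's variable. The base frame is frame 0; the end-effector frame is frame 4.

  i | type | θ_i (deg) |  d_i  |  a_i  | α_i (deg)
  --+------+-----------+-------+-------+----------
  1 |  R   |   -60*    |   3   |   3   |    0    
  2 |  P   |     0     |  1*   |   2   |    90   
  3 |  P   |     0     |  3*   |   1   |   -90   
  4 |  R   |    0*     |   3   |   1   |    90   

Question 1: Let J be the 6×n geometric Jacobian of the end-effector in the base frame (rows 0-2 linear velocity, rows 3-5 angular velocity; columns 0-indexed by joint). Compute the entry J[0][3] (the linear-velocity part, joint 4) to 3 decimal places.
0.866

axis z_3 = (0.0000,0.0000,1.0000); lever o_n−o_3 = (0.5000,-0.8660,3.0000)
cross product → J_v[:, 3] = (0.8660,0.5000,-0.0000)
J_ω[:, 3] = z_3
entry J[0][3] = 0.8660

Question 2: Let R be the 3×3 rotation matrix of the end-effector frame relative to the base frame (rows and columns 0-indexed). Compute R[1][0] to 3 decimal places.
-0.866

End-effector x-axis (col 0 of R) = (0.5000,-0.8660,0.0000)
R[1][0] = -0.8660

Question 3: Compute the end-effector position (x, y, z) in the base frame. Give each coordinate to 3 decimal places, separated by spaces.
0.902 -7.562 7.000

after link 1: o_1 = (1.5000, -2.5981, 3.0000)
after link 2: o_2 = (2.5000, -4.3301, 4.0000)
after link 3: o_3 = (0.4019, -6.6962, 4.0000)
after link 4: o_4 = (0.9019, -7.5622, 7.0000)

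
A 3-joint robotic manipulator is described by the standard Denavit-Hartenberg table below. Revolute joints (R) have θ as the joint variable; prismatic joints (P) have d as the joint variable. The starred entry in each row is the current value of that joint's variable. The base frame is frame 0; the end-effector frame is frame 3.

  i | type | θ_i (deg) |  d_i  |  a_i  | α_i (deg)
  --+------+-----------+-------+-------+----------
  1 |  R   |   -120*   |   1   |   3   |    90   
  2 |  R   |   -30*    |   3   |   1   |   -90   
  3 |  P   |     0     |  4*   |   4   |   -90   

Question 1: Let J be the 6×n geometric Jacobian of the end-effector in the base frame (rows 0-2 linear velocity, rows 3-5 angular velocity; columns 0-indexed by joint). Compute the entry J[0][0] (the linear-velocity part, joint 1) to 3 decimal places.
axis z_0 = ẑ; lever o_n−o_0 = (-7.2631,-6.5801,1.9641)
cross product → J_v[:, 0] = (6.5801,-7.2631,0.0000)
J_ω[:, 0] = z_0
entry J[0][0] = 6.5801

6.580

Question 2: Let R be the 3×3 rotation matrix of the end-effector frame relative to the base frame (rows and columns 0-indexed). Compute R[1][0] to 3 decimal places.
End-effector x-axis (col 0 of R) = (-0.4330,-0.7500,-0.5000)
R[1][0] = -0.7500

-0.750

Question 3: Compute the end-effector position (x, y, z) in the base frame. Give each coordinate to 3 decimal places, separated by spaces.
-7.263 -6.580 1.964

after link 1: o_1 = (-1.5000, -2.5981, 1.0000)
after link 2: o_2 = (-4.5311, -1.8481, 0.5000)
after link 3: o_3 = (-7.2631, -6.5801, 1.9641)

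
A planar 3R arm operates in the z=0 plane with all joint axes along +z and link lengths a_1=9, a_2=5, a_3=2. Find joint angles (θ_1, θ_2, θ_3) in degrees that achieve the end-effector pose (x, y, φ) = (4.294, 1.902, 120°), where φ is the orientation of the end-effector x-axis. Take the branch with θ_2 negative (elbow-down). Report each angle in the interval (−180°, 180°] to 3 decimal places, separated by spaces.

wrist centre = target − a_3·(cos φ, sin φ) = (5.2940, 0.1699)
cos θ_2 = (28.0553−9²−5²)/(2·9·5) = -0.8661; θ_2 = -150.0030° (elbow-down)
β = atan2(0.1699,5.2940) = 1.8387°; ψ = atan2(-2.4998,4.6697) = -28.1607°
θ_1 = β − ψ = 29.9994°
θ_3 = φ − θ_1 − θ_2 = -119.9963° (wrapped to (-180°,180°])

29.999 -150.003 -119.996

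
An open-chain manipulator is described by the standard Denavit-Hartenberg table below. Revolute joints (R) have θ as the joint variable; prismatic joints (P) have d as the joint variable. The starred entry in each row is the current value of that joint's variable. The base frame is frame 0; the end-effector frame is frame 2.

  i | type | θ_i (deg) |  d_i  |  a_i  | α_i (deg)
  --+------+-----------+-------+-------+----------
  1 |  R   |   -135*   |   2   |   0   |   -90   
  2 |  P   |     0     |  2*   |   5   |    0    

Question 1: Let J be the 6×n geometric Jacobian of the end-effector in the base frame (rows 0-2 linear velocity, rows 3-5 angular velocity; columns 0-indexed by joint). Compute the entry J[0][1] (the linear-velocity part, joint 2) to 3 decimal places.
0.707

prismatic axis z_1 = (0.7071,-0.7071,0.0000)
J_v[:, 1] = z_1; J_ω[:, 1] = (0,0,0)
entry J[0][1] = 0.7071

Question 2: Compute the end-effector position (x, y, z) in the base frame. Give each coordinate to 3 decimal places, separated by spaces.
-2.121 -4.950 2.000

after link 1: o_1 = (0.0000, 0.0000, 2.0000)
after link 2: o_2 = (-2.1213, -4.9497, 2.0000)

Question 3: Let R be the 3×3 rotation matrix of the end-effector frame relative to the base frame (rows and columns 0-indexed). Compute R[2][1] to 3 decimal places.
-1.000

End-effector y-axis (col 1 of R) = (0.0000,-0.0000,-1.0000)
R[2][1] = -1.0000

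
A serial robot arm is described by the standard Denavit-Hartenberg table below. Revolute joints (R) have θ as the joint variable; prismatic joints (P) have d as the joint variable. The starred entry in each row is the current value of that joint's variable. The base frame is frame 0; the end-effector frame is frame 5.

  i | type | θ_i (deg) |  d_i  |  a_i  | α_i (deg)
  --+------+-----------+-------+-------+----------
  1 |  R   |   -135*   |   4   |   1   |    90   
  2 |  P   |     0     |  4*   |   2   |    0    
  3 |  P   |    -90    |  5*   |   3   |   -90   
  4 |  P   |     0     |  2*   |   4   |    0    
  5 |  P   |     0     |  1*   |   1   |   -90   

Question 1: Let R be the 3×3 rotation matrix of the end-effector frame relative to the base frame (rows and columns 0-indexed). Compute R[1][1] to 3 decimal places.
0.707

End-effector y-axis (col 1 of R) = (0.7071,0.7071,-0.0000)
R[1][1] = 0.7071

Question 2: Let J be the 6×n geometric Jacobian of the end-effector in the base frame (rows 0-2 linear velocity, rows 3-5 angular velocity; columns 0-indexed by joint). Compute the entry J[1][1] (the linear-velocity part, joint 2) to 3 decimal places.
0.707

prismatic axis z_1 = (-0.7071,0.7071,0.0000)
J_v[:, 1] = z_1; J_ω[:, 1] = (0,0,0)
entry J[1][1] = 0.7071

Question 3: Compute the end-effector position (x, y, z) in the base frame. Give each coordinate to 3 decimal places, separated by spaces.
-10.607 2.121 -4.000

after link 1: o_1 = (-0.7071, -0.7071, 4.0000)
after link 2: o_2 = (-4.9497, 0.7071, 4.0000)
after link 3: o_3 = (-8.4853, 4.2426, 1.0000)
after link 4: o_4 = (-9.8995, 2.8284, -3.0000)
after link 5: o_5 = (-10.6066, 2.1213, -4.0000)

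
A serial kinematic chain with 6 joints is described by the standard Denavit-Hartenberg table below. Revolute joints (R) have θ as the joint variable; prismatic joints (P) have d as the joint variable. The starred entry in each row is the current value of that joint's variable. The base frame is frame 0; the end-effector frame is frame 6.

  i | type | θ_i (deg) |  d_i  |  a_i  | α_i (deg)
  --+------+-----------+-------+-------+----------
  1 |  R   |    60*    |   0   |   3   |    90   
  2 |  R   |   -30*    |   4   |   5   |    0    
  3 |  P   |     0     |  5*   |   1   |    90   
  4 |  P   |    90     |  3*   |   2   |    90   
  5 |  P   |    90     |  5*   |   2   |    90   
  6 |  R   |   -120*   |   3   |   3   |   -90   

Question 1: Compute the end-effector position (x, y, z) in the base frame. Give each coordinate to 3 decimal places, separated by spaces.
16.387 0.384 -7.232

after link 1: o_1 = (1.5000, 2.5981, 0.0000)
after link 2: o_2 = (7.1292, 4.3481, -2.5000)
after link 3: o_3 = (11.8923, 2.5981, -3.0000)
after link 4: o_4 = (12.8744, 0.2990, -5.5981)
after link 5: o_5 = (14.5394, 3.1830, -9.8301)
after link 6: o_6 = (16.3875, 0.3840, -7.2321)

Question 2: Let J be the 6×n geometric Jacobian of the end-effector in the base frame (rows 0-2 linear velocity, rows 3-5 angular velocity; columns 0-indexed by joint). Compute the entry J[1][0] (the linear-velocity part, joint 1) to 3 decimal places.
16.387

axis z_0 = ẑ; lever o_n−o_0 = (16.3875,0.3840,-7.2321)
cross product → J_v[:, 0] = (-0.3840,16.3875,0.0000)
J_ω[:, 0] = z_0
entry J[1][0] = 16.3875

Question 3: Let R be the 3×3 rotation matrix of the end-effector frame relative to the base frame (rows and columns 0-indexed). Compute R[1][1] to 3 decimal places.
0.500

End-effector y-axis (col 1 of R) = (-0.8660,0.5000,-0.0000)
R[1][1] = 0.5000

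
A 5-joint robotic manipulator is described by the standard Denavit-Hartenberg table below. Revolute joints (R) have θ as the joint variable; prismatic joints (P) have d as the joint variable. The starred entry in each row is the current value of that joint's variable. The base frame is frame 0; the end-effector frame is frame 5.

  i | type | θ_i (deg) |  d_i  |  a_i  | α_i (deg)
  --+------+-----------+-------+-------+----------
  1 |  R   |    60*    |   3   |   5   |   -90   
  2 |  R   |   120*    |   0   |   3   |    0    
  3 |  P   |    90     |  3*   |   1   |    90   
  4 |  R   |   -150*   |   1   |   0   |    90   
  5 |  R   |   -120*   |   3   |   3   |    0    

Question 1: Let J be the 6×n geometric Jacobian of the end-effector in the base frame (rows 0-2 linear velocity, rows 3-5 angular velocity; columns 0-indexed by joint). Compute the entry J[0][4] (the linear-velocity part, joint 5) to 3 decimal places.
axis z_4 = (-0.5335,0.8080,-0.2500); lever o_n−o_4 = (-2.1630,2.9498,2.1495)
cross product → J_v[:, 4] = (2.4743,1.6875,0.1740)
J_ω[:, 4] = z_4
entry J[0][4] = 2.4743

2.474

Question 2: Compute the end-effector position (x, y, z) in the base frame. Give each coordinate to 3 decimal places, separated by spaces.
after link 1: o_1 = (2.5000, 4.3301, 3.0000)
after link 2: o_2 = (1.7500, 3.0311, 0.4019)
after link 3: o_3 = (-1.2811, 3.7811, 0.9019)
after link 4: o_4 = (-1.5311, 3.3481, 0.0359)
after link 5: o_5 = (-3.6941, 6.2978, 2.1854)

-3.694 6.298 2.185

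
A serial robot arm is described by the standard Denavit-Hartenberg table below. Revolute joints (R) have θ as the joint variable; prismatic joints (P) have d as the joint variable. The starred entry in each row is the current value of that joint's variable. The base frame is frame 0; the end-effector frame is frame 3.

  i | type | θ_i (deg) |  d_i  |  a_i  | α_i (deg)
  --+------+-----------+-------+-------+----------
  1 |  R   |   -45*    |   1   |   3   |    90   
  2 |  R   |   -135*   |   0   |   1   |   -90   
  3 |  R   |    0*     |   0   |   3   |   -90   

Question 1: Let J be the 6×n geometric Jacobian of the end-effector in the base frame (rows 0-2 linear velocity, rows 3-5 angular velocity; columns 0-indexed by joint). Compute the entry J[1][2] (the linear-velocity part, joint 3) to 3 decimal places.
2.121

axis z_2 = (0.5000,-0.5000,-0.7071); lever o_n−o_2 = (-1.5000,1.5000,-2.1213)
cross product → J_v[:, 2] = (2.1213,2.1213,-0.0000)
J_ω[:, 2] = z_2
entry J[1][2] = 2.1213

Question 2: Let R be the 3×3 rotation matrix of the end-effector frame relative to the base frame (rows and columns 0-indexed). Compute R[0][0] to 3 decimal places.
-0.500

End-effector x-axis (col 0 of R) = (-0.5000,0.5000,-0.7071)
R[0][0] = -0.5000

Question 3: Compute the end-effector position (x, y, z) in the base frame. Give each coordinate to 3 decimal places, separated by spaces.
0.121 -0.121 -1.828

after link 1: o_1 = (2.1213, -2.1213, 1.0000)
after link 2: o_2 = (1.6213, -1.6213, 0.2929)
after link 3: o_3 = (0.1213, -0.1213, -1.8284)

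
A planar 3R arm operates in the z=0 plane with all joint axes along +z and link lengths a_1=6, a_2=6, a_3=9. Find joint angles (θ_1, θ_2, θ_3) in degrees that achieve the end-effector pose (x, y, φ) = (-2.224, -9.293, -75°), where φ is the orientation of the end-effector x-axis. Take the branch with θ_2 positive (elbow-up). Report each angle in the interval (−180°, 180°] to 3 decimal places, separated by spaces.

120.005 134.995 30.000

wrist centre = target − a_3·(cos φ, sin φ) = (-4.5534, -0.5997)
cos θ_2 = (21.0928−6²−6²)/(2·6·6) = -0.7070; θ_2 = 134.9950° (elbow-up)
β = atan2(-0.5997,-4.5534) = -172.4975°; ψ = atan2(4.2430,1.7577) = 67.4975°
θ_1 = β − ψ = -239.9949°
θ_3 = φ − θ_1 − θ_2 = 30.0000° (wrapped to (-180°,180°])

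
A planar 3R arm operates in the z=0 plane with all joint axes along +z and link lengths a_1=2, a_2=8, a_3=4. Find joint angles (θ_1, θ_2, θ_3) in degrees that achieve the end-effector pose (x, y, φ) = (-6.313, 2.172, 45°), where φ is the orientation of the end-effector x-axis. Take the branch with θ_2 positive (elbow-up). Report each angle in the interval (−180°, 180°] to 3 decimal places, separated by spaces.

wrist centre = target − a_3·(cos φ, sin φ) = (-9.1414, -0.6564)
cos θ_2 = (83.9966−2²−8²)/(2·2·8) = 0.4999; θ_2 = 60.0071° (elbow-up)
β = atan2(-0.6564,-9.1414) = -175.8928°; ψ = atan2(6.9287,5.9991) = 49.1127°
θ_1 = β − ψ = -225.0054°
θ_3 = φ − θ_1 − θ_2 = -150.0016° (wrapped to (-180°,180°])

134.995 60.007 -150.002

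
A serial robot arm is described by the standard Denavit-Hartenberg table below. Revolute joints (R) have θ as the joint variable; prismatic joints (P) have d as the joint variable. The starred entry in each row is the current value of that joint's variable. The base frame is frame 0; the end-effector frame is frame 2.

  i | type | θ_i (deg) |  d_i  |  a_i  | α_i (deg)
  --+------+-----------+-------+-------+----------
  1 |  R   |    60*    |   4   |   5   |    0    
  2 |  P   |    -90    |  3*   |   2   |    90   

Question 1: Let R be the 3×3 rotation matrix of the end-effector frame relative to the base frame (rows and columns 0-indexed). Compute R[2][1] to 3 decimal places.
End-effector y-axis (col 1 of R) = (0.0000,0.0000,1.0000)
R[2][1] = 1.0000

1.000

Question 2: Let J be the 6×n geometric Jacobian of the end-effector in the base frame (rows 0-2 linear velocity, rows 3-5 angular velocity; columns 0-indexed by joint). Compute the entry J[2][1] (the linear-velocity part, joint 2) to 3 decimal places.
prismatic axis z_1 = (0.0000,0.0000,1.0000)
J_v[:, 1] = z_1; J_ω[:, 1] = (0,0,0)
entry J[2][1] = 1.0000

1.000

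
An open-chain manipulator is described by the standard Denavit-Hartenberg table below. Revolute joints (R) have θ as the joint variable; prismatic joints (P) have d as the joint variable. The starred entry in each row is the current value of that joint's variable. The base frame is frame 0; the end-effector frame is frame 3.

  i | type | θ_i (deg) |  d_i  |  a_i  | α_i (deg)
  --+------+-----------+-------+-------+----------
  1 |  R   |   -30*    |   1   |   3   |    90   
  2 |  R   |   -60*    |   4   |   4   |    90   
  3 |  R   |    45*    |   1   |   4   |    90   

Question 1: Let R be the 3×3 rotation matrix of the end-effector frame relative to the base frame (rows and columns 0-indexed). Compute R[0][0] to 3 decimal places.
-0.047

End-effector x-axis (col 0 of R) = (-0.0474,-0.7891,-0.6124)
R[0][0] = -0.0474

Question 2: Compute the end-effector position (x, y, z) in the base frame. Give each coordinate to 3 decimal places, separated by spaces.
1.391 -8.688 -5.414

after link 1: o_1 = (2.5981, -1.5000, 1.0000)
after link 2: o_2 = (2.3301, -5.9641, -2.4641)
after link 3: o_3 = (1.3907, -8.6877, -5.4136)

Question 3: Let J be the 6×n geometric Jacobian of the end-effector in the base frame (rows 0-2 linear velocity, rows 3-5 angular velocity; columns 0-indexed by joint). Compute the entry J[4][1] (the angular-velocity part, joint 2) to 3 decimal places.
-0.866

axis z_1 = (-0.5000,-0.8660,0.0000); lever o_n−o_1 = (-1.2074,-7.1877,-6.4136)
cross product → J_v[:, 1] = (5.5543,-3.2068,2.5482)
J_ω[:, 1] = z_1
entry J[4][1] = -0.8660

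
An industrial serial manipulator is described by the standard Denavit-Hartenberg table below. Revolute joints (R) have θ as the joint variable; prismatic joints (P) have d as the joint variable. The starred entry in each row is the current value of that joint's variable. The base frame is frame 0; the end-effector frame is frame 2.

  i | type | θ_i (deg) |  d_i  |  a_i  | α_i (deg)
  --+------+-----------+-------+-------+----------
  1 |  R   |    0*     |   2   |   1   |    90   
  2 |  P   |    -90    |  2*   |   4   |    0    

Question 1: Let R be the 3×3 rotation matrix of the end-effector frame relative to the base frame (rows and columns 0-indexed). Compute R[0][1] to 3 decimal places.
End-effector y-axis (col 1 of R) = (1.0000,0.0000,0.0000)
R[0][1] = 1.0000

1.000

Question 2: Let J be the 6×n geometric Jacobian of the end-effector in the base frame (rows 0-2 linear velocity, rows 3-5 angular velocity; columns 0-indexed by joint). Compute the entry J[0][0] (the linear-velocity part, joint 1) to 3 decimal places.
axis z_0 = ẑ; lever o_n−o_0 = (1.0000,-2.0000,-2.0000)
cross product → J_v[:, 0] = (2.0000,1.0000,-0.0000)
J_ω[:, 0] = z_0
entry J[0][0] = 2.0000

2.000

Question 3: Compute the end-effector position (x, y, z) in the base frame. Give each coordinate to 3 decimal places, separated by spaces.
1.000 -2.000 -2.000

after link 1: o_1 = (1.0000, 0.0000, 2.0000)
after link 2: o_2 = (1.0000, -2.0000, -2.0000)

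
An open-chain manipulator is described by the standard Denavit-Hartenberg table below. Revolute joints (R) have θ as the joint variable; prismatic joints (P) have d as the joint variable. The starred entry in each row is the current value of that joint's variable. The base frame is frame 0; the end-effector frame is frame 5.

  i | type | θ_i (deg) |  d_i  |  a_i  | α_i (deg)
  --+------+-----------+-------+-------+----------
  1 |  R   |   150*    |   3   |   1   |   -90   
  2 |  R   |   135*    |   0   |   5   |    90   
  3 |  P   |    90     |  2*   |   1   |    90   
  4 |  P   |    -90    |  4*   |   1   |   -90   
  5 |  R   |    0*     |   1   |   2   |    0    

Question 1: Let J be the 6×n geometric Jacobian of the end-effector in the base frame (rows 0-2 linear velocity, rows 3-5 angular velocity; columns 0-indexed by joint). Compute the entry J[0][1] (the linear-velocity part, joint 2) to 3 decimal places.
axis z_1 = (-0.5000,-0.8660,0.0000); lever o_n−o_1 = (5.1237,-5.2676,-5.6569)
cross product → J_v[:, 1] = (4.8990,-2.8284,7.0711)
J_ω[:, 1] = z_1
entry J[0][1] = 4.8990

4.899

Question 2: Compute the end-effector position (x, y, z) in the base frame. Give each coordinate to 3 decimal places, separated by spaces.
after link 1: o_1 = (-0.8660, 0.5000, 3.0000)
after link 2: o_2 = (2.1958, -1.2678, -0.5355)
after link 3: o_3 = (0.4711, -1.4267, -1.9497)
after link 4: o_4 = (3.5330, -3.1945, -4.0711)
after link 5: o_5 = (4.2577, -4.7676, -2.6569)

4.258 -4.768 -2.657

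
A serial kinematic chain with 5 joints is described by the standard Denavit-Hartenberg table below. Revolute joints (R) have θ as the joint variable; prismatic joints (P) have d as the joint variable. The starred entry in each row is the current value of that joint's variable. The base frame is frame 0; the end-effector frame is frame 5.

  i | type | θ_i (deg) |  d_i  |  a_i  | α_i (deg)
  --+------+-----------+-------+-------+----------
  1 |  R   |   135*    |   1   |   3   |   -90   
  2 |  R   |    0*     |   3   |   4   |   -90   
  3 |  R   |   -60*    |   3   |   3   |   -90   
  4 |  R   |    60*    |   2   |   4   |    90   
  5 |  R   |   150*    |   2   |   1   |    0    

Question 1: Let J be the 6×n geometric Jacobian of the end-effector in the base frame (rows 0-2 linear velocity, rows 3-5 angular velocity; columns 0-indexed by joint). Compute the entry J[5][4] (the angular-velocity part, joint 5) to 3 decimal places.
-0.500

axis z_4 = (-0.8365,-0.2241,-0.5000); lever o_n−o_4 = (-1.3842,0.1467,-1.7500)
cross product → J_v[:, 4] = (0.4656,-0.7718,-0.4330)
J_ω[:, 4] = z_4
entry J[5][4] = -0.5000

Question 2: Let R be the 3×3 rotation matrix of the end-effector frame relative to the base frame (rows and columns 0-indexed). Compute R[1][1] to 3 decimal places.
-0.772

End-effector y-axis (col 1 of R) = (0.4656,-0.7718,-0.4330)
R[1][1] = -0.7718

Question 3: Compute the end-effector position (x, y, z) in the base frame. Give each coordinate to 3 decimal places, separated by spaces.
-13.803 3.613 -0.286

after link 1: o_1 = (-2.1213, 2.1213, 1.0000)
after link 2: o_2 = (-7.0711, 2.8284, 1.0000)
after link 3: o_3 = (-9.9688, 2.0520, -2.0000)
after link 4: o_4 = (-12.4183, 3.4662, 1.4641)
after link 5: o_5 = (-13.8025, 3.6129, -0.2859)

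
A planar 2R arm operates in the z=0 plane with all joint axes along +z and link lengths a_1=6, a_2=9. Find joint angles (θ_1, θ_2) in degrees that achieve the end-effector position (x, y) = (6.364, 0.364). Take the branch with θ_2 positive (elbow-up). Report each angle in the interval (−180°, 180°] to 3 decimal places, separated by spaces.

-89.999 135.000

cos θ_2 = (40.6330−6²−9²)/(2·6·9) = -0.7071; θ_2 = 134.9996° (elbow-up)
β = atan2(0.3640,6.3640) = 3.2736°; ψ = atan2(6.3640,-0.3639) = 93.2728°
θ_1 = β − ψ = -89.9993°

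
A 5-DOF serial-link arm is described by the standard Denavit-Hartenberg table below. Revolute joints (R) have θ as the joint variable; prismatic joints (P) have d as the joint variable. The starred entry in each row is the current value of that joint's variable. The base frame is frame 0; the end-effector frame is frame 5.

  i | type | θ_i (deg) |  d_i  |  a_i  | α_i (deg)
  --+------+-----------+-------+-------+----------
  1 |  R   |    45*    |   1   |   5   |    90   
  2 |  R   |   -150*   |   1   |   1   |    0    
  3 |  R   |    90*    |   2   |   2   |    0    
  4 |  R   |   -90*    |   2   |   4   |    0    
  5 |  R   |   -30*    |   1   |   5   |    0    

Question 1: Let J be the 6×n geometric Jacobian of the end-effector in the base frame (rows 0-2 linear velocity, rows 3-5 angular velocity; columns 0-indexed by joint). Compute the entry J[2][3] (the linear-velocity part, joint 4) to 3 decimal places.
axis z_3 = (0.7071,-0.7071,0.0000); lever o_n−o_3 = (-3.8637,-8.1063,-2.0000)
cross product → J_v[:, 3] = (1.4142,1.4142,-8.4641)
J_ω[:, 3] = z_3
entry J[2][3] = -8.4641

-8.464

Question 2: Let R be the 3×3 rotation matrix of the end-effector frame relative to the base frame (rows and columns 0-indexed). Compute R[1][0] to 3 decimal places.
-0.707

End-effector x-axis (col 0 of R) = (-0.7071,-0.7071,0.0000)
R[1][0] = -0.7071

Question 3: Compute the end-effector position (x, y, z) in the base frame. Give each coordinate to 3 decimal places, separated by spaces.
1.888 -6.597 -3.232

after link 1: o_1 = (3.5355, 3.5355, 1.0000)
after link 2: o_2 = (3.6303, 2.2161, 0.5000)
after link 3: o_3 = (5.7516, 1.5089, -1.2321)
after link 4: o_4 = (4.7163, -2.3548, -3.2321)
after link 5: o_5 = (1.8879, -6.5974, -3.2321)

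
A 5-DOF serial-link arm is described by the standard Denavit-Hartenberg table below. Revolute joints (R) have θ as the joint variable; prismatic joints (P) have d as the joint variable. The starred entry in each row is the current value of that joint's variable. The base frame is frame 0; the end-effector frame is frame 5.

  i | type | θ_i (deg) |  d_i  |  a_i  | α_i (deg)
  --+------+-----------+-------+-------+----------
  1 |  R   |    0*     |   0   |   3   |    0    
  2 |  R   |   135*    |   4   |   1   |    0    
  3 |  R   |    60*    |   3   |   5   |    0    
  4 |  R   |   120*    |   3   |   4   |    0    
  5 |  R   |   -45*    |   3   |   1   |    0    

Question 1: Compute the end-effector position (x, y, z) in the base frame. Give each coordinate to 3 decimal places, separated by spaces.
after link 1: o_1 = (3.0000, 0.0000, 0.0000)
after link 2: o_2 = (2.2929, 0.7071, 4.0000)
after link 3: o_3 = (-2.5367, -0.5870, 7.0000)
after link 4: o_4 = (0.2917, -3.4154, 10.0000)
after link 5: o_5 = (0.2917, -4.4154, 13.0000)

0.292 -4.415 13.000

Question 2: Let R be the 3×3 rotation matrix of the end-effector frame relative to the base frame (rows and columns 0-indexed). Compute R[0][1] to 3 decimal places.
End-effector y-axis (col 1 of R) = (1.0000,-0.0000,0.0000)
R[0][1] = 1.0000

1.000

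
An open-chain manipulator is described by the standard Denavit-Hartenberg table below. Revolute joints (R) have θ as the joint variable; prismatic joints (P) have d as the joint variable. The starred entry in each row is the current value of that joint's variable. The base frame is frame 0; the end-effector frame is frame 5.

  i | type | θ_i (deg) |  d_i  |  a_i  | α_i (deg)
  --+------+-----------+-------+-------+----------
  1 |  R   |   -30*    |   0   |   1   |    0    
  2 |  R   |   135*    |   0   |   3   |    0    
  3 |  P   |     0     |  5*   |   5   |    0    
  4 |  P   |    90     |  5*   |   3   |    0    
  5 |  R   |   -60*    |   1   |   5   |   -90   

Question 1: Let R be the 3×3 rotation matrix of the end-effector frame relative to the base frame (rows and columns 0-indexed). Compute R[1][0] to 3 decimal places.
0.707

End-effector x-axis (col 0 of R) = (-0.7071,0.7071,0.0000)
R[1][0] = 0.7071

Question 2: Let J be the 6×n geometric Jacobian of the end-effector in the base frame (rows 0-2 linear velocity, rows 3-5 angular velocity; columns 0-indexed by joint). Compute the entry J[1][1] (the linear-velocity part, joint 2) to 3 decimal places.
-8.504

axis z_1 = (0.0000,0.0000,1.0000); lever o_n−o_1 = (-8.5039,10.4865,11.0000)
cross product → J_v[:, 1] = (-10.4865,-8.5039,0.0000)
J_ω[:, 1] = z_1
entry J[1][1] = -8.5039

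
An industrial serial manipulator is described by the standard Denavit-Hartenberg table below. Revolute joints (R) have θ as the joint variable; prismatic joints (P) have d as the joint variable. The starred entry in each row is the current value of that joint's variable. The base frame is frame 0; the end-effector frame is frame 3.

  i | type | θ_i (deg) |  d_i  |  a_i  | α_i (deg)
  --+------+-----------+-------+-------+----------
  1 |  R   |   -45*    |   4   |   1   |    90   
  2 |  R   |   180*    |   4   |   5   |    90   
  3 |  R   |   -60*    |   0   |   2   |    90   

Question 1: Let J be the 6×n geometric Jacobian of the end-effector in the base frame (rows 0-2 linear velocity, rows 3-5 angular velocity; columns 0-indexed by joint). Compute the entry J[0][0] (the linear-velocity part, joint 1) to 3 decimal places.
-1.932

axis z_0 = ẑ; lever o_n−o_0 = (-5.1392,1.9319,4.0000)
cross product → J_v[:, 0] = (-1.9319,-5.1392,0.0000)
J_ω[:, 0] = z_0
entry J[0][0] = -1.9319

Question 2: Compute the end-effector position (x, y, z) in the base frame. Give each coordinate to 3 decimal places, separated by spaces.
after link 1: o_1 = (0.7071, -0.7071, 4.0000)
after link 2: o_2 = (-5.6569, -0.0000, 4.0000)
after link 3: o_3 = (-5.1392, 1.9319, 4.0000)

-5.139 1.932 4.000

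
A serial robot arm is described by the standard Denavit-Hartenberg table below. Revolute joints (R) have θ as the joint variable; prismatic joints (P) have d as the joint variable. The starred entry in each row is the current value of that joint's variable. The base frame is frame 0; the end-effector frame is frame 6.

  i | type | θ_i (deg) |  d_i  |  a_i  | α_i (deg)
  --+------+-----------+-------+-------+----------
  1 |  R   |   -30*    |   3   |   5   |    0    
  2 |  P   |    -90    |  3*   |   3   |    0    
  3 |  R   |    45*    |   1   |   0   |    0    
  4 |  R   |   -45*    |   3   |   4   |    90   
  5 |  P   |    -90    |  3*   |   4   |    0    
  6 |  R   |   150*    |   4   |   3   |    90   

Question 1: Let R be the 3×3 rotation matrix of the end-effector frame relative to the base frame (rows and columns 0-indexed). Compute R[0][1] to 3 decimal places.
End-effector y-axis (col 1 of R) = (-0.8660,0.5000,0.0000)
R[0][1] = -0.8660

-0.866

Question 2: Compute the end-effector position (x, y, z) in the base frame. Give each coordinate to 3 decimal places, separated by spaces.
after link 1: o_1 = (4.3301, -2.5000, 3.0000)
after link 2: o_2 = (2.8301, -5.0981, 6.0000)
after link 3: o_3 = (2.8301, -5.0981, 7.0000)
after link 4: o_4 = (0.8301, -8.5622, 10.0000)
after link 5: o_5 = (-1.7679, -7.0622, 6.0000)
after link 6: o_6 = (-5.9821, -6.3612, 8.5981)

-5.982 -6.361 8.598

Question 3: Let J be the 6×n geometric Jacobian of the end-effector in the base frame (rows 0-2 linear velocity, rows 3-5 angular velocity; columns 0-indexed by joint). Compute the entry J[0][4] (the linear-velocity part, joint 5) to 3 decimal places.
prismatic axis z_4 = (-0.8660,0.5000,0.0000)
J_v[:, 4] = z_4; J_ω[:, 4] = (0,0,0)
entry J[0][4] = -0.8660

-0.866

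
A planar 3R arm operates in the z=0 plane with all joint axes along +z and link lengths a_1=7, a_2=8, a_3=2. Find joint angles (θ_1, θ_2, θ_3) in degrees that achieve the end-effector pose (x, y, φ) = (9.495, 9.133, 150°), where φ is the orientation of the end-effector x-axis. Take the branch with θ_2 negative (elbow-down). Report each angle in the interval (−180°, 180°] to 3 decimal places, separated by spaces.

60.003 -45.003 134.999

wrist centre = target − a_3·(cos φ, sin φ) = (11.2271, 8.1330)
cos θ_2 = (192.1924−7²−8²)/(2·7·8) = 0.7071; θ_2 = -45.0026° (elbow-down)
β = atan2(8.1330,11.2271) = 35.9200°; ψ = atan2(-5.6571,12.6566) = -24.0832°
θ_1 = β − ψ = 60.0032°
θ_3 = φ − θ_1 − θ_2 = 134.9994° (wrapped to (-180°,180°])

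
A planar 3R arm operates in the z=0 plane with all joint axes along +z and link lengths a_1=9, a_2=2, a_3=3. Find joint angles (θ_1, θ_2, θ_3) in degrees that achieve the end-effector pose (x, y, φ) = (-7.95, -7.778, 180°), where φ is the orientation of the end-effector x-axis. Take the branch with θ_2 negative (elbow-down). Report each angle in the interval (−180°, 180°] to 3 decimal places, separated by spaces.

wrist centre = target − a_3·(cos φ, sin φ) = (-4.9500, -7.7780)
cos θ_2 = (84.9998−9²−2²)/(2·9·2) = -0.0000; θ_2 = -90.0003° (elbow-down)
β = atan2(-7.7780,-4.9500) = -122.4731°; ψ = atan2(-2.0000,9.0000) = -12.5288°
θ_1 = β − ψ = -109.9443°
θ_3 = φ − θ_1 − θ_2 = 19.9446° (wrapped to (-180°,180°])

-109.944 -90.000 19.945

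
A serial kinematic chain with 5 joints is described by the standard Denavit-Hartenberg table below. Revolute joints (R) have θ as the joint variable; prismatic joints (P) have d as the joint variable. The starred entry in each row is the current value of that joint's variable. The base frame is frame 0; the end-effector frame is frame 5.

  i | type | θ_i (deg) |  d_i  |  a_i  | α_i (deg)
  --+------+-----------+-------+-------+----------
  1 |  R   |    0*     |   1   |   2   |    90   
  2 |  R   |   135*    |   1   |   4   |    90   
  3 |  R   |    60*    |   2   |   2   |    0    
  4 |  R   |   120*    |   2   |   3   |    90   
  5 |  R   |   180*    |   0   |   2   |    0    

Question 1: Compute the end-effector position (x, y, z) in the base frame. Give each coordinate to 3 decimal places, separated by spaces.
2.000 -2.732 6.657

after link 1: o_1 = (2.0000, 0.0000, 1.0000)
after link 2: o_2 = (-0.8284, -1.0000, 3.8284)
after link 3: o_3 = (-0.1213, -2.7321, 5.9497)
after link 4: o_4 = (3.4142, -2.7321, 5.2426)
after link 5: o_5 = (2.0000, -2.7321, 6.6569)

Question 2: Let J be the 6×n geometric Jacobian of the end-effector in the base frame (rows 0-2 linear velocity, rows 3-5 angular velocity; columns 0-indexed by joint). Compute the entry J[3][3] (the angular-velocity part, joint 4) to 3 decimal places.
axis z_3 = (0.7071,-0.0000,0.7071); lever o_n−o_3 = (2.1213,0.0000,0.7071)
cross product → J_v[:, 3] = (-0.0000,1.0000,0.0000)
J_ω[:, 3] = z_3
entry J[3][3] = 0.7071

0.707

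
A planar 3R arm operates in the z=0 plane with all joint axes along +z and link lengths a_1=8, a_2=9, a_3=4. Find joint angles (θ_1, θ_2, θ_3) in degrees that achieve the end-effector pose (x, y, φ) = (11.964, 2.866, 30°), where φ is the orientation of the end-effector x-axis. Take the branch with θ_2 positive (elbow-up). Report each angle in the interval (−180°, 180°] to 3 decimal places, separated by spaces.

-60.001 120.001 -30.000

wrist centre = target − a_3·(cos φ, sin φ) = (8.4999, 0.8660)
cos θ_2 = (72.9982−8²−9²)/(2·8·9) = -0.5000; θ_2 = 120.0008° (elbow-up)
β = atan2(0.8660,8.4999) = 5.8174°; ψ = atan2(7.7942,3.4999) = 65.8180°
θ_1 = β − ψ = -60.0006°
θ_3 = φ − θ_1 − θ_2 = -30.0002° (wrapped to (-180°,180°])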